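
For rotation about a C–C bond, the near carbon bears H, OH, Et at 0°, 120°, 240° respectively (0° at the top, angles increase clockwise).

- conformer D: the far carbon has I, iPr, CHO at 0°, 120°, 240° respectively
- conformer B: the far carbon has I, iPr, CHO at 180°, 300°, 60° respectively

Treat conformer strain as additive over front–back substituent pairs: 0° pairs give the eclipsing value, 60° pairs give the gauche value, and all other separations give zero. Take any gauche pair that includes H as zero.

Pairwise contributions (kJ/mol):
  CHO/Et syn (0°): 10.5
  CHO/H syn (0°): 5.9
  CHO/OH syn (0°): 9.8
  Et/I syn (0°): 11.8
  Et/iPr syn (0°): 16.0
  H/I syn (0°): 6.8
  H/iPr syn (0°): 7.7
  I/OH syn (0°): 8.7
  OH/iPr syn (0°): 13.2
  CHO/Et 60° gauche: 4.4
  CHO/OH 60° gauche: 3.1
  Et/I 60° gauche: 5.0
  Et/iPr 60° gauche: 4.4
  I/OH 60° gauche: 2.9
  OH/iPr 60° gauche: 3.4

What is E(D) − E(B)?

+15.1 kJ/mol

D (eclipsed): H–I eclipsed, OH–iPr eclipsed, Et–CHO eclipsed; 6.8 + 13.2 + 10.5 = 30.5 kJ/mol.
B (staggered): OH–I gauche, OH–CHO gauche, Et–I gauche, Et–iPr gauche; 2.9 + 3.1 + 5.0 + 4.4 = 15.4 kJ/mol.
E(D) − E(B) = 30.5 − 15.4 = +15.1 kJ/mol.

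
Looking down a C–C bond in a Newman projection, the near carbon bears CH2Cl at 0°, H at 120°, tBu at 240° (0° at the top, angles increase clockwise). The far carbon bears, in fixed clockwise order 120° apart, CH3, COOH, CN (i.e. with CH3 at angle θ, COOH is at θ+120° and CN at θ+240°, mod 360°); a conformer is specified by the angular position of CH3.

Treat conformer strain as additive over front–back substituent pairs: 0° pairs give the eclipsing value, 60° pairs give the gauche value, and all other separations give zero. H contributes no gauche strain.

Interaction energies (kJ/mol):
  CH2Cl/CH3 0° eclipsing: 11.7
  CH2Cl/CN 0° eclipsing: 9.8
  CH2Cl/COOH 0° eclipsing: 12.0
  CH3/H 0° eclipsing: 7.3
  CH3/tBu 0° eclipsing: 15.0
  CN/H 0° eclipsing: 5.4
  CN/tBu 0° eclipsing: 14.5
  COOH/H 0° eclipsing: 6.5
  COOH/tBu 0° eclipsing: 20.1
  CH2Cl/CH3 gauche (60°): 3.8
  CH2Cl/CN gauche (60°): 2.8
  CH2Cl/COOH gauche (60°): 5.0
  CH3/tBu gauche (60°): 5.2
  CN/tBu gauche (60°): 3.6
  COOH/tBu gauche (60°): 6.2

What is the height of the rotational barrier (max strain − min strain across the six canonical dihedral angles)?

CH3 at 0° is eclipsed. CH2Cl at 0° is eclipsed with CH3 at 0° (11.7); H at 120° is eclipsed with COOH at 120° (6.5); tBu at 240° is eclipsed with CN at 240° (14.5). Total 32.7 kJ/mol.
CH3 at 60° is staggered. CH2Cl at 0° is gauche with CH3 at 60° (3.8); CH2Cl at 0° is gauche with CN at 300° (2.8); tBu at 240° is gauche with COOH at 180° (6.2); tBu at 240° is gauche with CN at 300° (3.6). Total 16.4 kJ/mol.
CH3 at 120° is eclipsed. CH2Cl at 0° is eclipsed with CN at 0° (9.8); H at 120° is eclipsed with CH3 at 120° (7.3); tBu at 240° is eclipsed with COOH at 240° (20.1). Total 37.2 kJ/mol.
CH3 at 180° is staggered. CH2Cl at 0° is gauche with COOH at 300° (5.0); CH2Cl at 0° is gauche with CN at 60° (2.8); tBu at 240° is gauche with CH3 at 180° (5.2); tBu at 240° is gauche with COOH at 300° (6.2). Total 19.2 kJ/mol.
CH3 at 240° is eclipsed. CH2Cl at 0° is eclipsed with COOH at 0° (12.0); H at 120° is eclipsed with CN at 120° (5.4); tBu at 240° is eclipsed with CH3 at 240° (15.0). Total 32.4 kJ/mol.
CH3 at 300° is staggered. CH2Cl at 0° is gauche with CH3 at 300° (3.8); CH2Cl at 0° is gauche with COOH at 60° (5.0); tBu at 240° is gauche with CH3 at 300° (5.2); tBu at 240° is gauche with CN at 180° (3.6). Total 17.6 kJ/mol.
Max at 120° (37.2 kJ/mol), min at 60° (16.4 kJ/mol); barrier = 20.8 kJ/mol.

20.8 kJ/mol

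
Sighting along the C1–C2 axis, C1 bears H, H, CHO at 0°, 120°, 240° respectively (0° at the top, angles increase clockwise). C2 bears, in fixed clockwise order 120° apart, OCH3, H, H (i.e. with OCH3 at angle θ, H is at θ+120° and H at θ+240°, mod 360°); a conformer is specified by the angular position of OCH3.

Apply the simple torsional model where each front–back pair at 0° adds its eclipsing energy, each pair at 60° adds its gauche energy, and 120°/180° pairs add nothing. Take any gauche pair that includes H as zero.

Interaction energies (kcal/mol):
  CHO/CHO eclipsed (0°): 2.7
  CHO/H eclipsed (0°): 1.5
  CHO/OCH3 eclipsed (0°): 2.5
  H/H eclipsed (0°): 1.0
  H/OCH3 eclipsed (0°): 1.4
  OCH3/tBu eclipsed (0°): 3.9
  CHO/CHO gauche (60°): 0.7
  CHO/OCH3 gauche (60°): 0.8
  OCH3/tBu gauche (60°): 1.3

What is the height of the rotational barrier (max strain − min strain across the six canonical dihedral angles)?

OCH3 at 0° (eclipsed): H(0°)/OCH3(0°) eclipsed 1.4; H(120°)/H(120°) eclipsed 1.0; CHO(240°)/H(240°) eclipsed 1.5 → 3.9 kcal/mol.
OCH3 at 60° (staggered): no non-H gauche contacts → 0.0 kcal/mol.
OCH3 at 120° (eclipsed): H(0°)/H(0°) eclipsed 1.0; H(120°)/OCH3(120°) eclipsed 1.4; CHO(240°)/H(240°) eclipsed 1.5 → 3.9 kcal/mol.
OCH3 at 180° (staggered): CHO(240°)/OCH3(180°) gauche 0.8 → 0.8 kcal/mol.
OCH3 at 240° (eclipsed): H(0°)/H(0°) eclipsed 1.0; H(120°)/H(120°) eclipsed 1.0; CHO(240°)/OCH3(240°) eclipsed 2.5 → 4.5 kcal/mol.
OCH3 at 300° (staggered): CHO(240°)/OCH3(300°) gauche 0.8 → 0.8 kcal/mol.
Max at 240° (4.5 kcal/mol), min at 60° (0.0 kcal/mol); barrier = 4.5 kcal/mol.

4.5 kcal/mol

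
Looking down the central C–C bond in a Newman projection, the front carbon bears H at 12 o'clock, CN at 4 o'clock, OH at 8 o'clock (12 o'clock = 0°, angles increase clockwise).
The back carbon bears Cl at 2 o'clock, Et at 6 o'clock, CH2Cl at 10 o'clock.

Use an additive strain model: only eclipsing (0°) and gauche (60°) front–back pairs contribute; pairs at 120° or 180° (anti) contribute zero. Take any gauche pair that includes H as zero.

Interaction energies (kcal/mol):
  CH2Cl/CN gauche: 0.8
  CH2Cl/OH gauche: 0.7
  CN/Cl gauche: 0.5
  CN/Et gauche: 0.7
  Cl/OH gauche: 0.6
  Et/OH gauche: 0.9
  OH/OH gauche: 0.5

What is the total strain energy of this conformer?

This conformer (staggered): CN(120°)/Cl(60°) gauche 0.5; CN(120°)/Et(180°) gauche 0.7; OH(240°)/Et(180°) gauche 0.9; OH(240°)/CH2Cl(300°) gauche 0.7 → 2.8 kcal/mol.

2.8 kcal/mol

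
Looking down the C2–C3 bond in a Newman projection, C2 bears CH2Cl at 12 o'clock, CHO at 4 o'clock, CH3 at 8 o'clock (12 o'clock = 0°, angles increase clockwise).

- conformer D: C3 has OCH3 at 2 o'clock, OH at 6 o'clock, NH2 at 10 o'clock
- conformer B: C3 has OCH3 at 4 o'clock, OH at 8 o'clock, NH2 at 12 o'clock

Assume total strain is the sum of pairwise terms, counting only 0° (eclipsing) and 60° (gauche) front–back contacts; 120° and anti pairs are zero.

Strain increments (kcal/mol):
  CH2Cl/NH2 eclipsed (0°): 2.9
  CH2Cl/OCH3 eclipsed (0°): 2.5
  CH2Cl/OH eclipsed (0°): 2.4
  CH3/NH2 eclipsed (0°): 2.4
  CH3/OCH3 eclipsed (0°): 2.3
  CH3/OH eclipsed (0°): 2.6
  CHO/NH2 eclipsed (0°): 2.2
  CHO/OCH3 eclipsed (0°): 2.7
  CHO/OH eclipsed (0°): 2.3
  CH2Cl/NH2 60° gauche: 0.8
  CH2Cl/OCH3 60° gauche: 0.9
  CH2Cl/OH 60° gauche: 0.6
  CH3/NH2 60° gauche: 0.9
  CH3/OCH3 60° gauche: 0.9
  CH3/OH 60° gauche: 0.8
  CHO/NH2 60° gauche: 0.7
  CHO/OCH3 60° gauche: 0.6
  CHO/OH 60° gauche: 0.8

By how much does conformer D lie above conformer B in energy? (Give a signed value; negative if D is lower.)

D (staggered): CH2Cl–OCH3 gauche, CH2Cl–NH2 gauche, CHO–OCH3 gauche, CHO–OH gauche, CH3–OH gauche, CH3–NH2 gauche; 0.9 + 0.8 + 0.6 + 0.8 + 0.8 + 0.9 = 4.8 kcal/mol.
B (eclipsed): CH2Cl–NH2 eclipsed, CHO–OCH3 eclipsed, CH3–OH eclipsed; 2.9 + 2.7 + 2.6 = 8.2 kcal/mol.
E(D) − E(B) = 4.8 − 8.2 = -3.4 kcal/mol.

-3.4 kcal/mol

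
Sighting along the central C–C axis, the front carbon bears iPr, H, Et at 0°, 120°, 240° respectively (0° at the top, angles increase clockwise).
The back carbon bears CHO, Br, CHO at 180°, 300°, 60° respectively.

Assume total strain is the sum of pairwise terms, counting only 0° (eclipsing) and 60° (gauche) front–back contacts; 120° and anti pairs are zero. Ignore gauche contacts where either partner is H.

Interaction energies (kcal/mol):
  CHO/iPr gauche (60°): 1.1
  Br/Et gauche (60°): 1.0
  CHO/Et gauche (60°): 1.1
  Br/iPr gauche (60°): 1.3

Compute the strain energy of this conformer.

4.5 kcal/mol

This conformer (staggered): iPr(0°)/Br(300°) gauche 1.3; iPr(0°)/CHO(60°) gauche 1.1; Et(240°)/CHO(180°) gauche 1.1; Et(240°)/Br(300°) gauche 1.0 → 4.5 kcal/mol.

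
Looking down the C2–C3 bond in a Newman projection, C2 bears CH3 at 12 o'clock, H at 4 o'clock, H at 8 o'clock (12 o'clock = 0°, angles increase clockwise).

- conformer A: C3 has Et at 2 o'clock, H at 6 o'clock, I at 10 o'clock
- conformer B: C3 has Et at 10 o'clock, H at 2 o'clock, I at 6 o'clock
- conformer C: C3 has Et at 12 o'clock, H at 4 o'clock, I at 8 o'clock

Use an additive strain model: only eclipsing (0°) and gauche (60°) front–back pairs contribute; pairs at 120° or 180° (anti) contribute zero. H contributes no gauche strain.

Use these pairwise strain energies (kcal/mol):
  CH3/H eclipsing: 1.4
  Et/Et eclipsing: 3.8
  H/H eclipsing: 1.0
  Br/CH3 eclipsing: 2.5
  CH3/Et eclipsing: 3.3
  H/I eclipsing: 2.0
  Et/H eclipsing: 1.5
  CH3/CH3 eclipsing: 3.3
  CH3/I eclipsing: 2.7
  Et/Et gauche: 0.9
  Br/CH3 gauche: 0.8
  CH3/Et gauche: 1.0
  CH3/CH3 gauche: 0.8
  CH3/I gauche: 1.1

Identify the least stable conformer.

C

A (staggered): CH3(0°)/Et(60°) gauche 1.0; CH3(0°)/I(300°) gauche 1.1 → 2.1 kcal/mol.
B (staggered): CH3(0°)/Et(300°) gauche 1.0 → 1.0 kcal/mol.
C (eclipsed): CH3(0°)/Et(0°) eclipsed 3.3; H(120°)/H(120°) eclipsed 1.0; H(240°)/I(240°) eclipsed 2.0 → 6.3 kcal/mol.
C has the highest total (6.3 kcal/mol).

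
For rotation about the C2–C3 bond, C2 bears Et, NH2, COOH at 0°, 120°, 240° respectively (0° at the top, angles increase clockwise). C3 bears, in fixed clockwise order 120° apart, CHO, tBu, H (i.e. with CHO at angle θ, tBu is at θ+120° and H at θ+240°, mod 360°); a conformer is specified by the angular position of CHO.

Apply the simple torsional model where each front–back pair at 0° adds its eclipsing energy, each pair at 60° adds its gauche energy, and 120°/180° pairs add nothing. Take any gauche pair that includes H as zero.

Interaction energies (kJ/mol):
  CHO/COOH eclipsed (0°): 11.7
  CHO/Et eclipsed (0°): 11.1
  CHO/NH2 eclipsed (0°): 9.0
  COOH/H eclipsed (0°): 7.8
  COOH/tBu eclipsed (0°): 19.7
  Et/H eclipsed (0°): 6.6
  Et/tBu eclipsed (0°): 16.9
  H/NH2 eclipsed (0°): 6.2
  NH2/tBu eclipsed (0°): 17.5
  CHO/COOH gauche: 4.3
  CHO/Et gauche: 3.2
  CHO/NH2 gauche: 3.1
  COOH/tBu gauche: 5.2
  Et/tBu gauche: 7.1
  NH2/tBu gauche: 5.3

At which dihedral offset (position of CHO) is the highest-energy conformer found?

CHO at 0° (eclipsed): Et(0°)/CHO(0°) eclipsed 11.1; NH2(120°)/tBu(120°) eclipsed 17.5; COOH(240°)/H(240°) eclipsed 7.8 → 36.4 kJ/mol.
CHO at 60° (staggered): Et(0°)/CHO(60°) gauche 3.2; NH2(120°)/CHO(60°) gauche 3.1; NH2(120°)/tBu(180°) gauche 5.3; COOH(240°)/tBu(180°) gauche 5.2 → 16.8 kJ/mol.
CHO at 120° (eclipsed): Et(0°)/H(0°) eclipsed 6.6; NH2(120°)/CHO(120°) eclipsed 9.0; COOH(240°)/tBu(240°) eclipsed 19.7 → 35.3 kJ/mol.
CHO at 180° (staggered): Et(0°)/tBu(300°) gauche 7.1; NH2(120°)/CHO(180°) gauche 3.1; COOH(240°)/CHO(180°) gauche 4.3; COOH(240°)/tBu(300°) gauche 5.2 → 19.7 kJ/mol.
CHO at 240° (eclipsed): Et(0°)/tBu(0°) eclipsed 16.9; NH2(120°)/H(120°) eclipsed 6.2; COOH(240°)/CHO(240°) eclipsed 11.7 → 34.8 kJ/mol.
CHO at 300° (staggered): Et(0°)/CHO(300°) gauche 3.2; Et(0°)/tBu(60°) gauche 7.1; NH2(120°)/tBu(60°) gauche 5.3; COOH(240°)/CHO(300°) gauche 4.3 → 19.9 kJ/mol.
The maximum (36.4 kJ/mol) occurs with CHO at 0°.

0°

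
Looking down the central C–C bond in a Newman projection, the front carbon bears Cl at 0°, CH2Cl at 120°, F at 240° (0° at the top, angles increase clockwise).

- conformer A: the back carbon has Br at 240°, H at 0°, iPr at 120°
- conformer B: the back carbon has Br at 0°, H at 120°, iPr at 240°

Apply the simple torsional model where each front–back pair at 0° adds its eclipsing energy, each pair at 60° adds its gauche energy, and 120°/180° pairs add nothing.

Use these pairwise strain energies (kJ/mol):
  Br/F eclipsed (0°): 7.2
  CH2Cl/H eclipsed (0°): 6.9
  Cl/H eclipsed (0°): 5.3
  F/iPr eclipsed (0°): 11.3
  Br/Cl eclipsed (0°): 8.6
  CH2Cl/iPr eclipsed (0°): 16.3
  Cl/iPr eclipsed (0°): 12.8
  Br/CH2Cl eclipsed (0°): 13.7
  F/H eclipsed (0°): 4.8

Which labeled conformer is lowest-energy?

B

A (eclipsed): Cl–H eclipsed, CH2Cl–iPr eclipsed, F–Br eclipsed; 5.3 + 16.3 + 7.2 = 28.8 kJ/mol.
B (eclipsed): Cl–Br eclipsed, CH2Cl–H eclipsed, F–iPr eclipsed; 8.6 + 6.9 + 11.3 = 26.8 kJ/mol.
B has the lowest total (26.8 kJ/mol).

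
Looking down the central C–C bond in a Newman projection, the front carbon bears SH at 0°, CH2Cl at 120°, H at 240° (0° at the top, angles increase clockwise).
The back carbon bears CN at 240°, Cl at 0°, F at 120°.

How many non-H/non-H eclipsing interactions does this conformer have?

2

Non-H eclipsing pairs: SH(0°)/Cl(0°); CH2Cl(120°)/F(120°) — 2 interactions.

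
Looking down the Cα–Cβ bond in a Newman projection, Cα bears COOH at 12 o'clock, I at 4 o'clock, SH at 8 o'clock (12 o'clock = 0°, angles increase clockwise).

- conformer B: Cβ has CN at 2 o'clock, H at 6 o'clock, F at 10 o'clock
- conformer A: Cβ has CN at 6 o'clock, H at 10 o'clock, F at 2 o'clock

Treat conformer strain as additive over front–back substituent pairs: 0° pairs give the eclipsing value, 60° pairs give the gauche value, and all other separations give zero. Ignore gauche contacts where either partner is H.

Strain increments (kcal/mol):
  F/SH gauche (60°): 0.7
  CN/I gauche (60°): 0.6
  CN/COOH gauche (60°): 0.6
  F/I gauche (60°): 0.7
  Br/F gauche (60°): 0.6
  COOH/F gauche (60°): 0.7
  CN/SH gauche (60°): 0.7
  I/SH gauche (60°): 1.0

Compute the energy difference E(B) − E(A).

B (staggered): COOH–CN gauche, COOH–F gauche, I–CN gauche, SH–F gauche; 0.6 + 0.7 + 0.6 + 0.7 = 2.6 kcal/mol.
A (staggered): COOH–F gauche, I–CN gauche, I–F gauche, SH–CN gauche; 0.7 + 0.6 + 0.7 + 0.7 = 2.7 kcal/mol.
E(B) − E(A) = 2.6 − 2.7 = -0.1 kcal/mol.

-0.1 kcal/mol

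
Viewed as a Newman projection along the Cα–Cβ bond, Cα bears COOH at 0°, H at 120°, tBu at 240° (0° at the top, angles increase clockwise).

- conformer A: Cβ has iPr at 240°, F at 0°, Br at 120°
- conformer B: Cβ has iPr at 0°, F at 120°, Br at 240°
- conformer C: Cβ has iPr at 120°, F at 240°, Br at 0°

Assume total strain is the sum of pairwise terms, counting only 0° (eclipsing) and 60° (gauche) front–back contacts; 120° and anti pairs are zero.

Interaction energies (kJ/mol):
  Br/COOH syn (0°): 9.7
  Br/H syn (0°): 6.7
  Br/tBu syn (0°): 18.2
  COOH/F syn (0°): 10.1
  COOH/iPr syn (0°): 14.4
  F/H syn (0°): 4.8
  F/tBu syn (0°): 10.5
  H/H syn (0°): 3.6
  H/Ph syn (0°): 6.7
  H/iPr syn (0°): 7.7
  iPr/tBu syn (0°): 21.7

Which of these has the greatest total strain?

A (eclipsed): COOH–F eclipsed, H–Br eclipsed, tBu–iPr eclipsed; 10.1 + 6.7 + 21.7 = 38.5 kJ/mol.
B (eclipsed): COOH–iPr eclipsed, H–F eclipsed, tBu–Br eclipsed; 14.4 + 4.8 + 18.2 = 37.4 kJ/mol.
C (eclipsed): COOH–Br eclipsed, H–iPr eclipsed, tBu–F eclipsed; 9.7 + 7.7 + 10.5 = 27.9 kJ/mol.
A has the highest total (38.5 kJ/mol).

A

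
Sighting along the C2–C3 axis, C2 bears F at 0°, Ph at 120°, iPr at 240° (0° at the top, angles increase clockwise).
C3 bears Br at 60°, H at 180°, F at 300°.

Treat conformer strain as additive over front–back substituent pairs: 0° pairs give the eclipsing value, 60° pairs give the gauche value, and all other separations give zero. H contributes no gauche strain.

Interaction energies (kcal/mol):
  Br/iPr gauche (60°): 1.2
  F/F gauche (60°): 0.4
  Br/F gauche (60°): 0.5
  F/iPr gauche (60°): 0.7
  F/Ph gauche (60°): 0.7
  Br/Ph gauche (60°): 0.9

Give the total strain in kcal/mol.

2.5 kcal/mol

This conformer (staggered): F(0°)/Br(60°) gauche 0.5; F(0°)/F(300°) gauche 0.4; Ph(120°)/Br(60°) gauche 0.9; iPr(240°)/F(300°) gauche 0.7 → 2.5 kcal/mol.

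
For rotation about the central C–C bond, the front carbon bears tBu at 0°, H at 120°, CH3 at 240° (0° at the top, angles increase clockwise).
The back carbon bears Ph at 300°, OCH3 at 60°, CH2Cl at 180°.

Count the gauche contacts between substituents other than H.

Non-H gauche pairs: tBu(0°)/Ph(300°); tBu(0°)/OCH3(60°); CH3(240°)/Ph(300°); CH3(240°)/CH2Cl(180°) — 4 interactions.

4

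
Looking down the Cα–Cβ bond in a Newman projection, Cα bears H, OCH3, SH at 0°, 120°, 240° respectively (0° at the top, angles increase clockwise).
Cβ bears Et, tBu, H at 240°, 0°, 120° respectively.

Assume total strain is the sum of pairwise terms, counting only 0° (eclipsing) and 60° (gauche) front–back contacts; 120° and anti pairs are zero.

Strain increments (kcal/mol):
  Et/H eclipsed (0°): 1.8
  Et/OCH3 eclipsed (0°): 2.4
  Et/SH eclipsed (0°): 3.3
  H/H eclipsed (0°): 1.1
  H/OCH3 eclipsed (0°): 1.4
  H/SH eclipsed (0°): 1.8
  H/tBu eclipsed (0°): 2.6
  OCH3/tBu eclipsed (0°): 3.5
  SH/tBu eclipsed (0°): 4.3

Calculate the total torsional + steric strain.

This conformer (eclipsed): H–tBu eclipsed, OCH3–H eclipsed, SH–Et eclipsed; 2.6 + 1.4 + 3.3 = 7.3 kcal/mol.

7.3 kcal/mol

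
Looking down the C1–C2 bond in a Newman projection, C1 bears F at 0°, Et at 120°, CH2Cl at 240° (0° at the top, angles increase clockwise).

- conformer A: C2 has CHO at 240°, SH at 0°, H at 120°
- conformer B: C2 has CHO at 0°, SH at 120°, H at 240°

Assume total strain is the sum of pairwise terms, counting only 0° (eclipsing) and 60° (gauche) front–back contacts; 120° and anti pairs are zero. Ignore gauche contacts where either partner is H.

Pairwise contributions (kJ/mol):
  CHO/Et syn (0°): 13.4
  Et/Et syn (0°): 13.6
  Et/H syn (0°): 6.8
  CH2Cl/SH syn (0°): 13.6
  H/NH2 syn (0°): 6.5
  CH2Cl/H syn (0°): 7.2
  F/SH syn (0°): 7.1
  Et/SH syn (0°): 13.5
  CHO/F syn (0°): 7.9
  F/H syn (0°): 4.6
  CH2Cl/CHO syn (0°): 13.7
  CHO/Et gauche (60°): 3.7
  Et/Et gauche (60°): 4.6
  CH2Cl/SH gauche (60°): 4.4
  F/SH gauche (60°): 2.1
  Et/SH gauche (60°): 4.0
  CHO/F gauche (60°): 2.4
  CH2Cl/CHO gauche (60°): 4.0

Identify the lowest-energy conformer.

A

A (eclipsed): F(0°)/SH(0°) eclipsed 7.1; Et(120°)/H(120°) eclipsed 6.8; CH2Cl(240°)/CHO(240°) eclipsed 13.7 → 27.6 kJ/mol.
B (eclipsed): F(0°)/CHO(0°) eclipsed 7.9; Et(120°)/SH(120°) eclipsed 13.5; CH2Cl(240°)/H(240°) eclipsed 7.2 → 28.6 kJ/mol.
A has the lowest total (27.6 kJ/mol).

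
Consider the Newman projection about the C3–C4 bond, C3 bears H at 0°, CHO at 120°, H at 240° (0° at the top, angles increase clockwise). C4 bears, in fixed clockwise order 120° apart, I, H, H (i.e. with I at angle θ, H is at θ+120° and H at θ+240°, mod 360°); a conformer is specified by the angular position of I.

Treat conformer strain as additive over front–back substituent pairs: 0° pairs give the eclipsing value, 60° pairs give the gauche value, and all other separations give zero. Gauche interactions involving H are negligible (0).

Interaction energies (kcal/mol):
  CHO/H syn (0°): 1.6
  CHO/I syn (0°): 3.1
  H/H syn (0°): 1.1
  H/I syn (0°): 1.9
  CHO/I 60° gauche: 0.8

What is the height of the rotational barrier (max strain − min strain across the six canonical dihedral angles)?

I at 0° (eclipsed): H–I eclipsed, CHO–H eclipsed, H–H eclipsed; 1.9 + 1.6 + 1.1 = 4.6 kcal/mol.
I at 60° (staggered): CHO–I gauche; 0.8 = 0.8 kcal/mol.
I at 120° (eclipsed): H–H eclipsed, CHO–I eclipsed, H–H eclipsed; 1.1 + 3.1 + 1.1 = 5.3 kcal/mol.
I at 180° (staggered): CHO–I gauche; 0.8 = 0.8 kcal/mol.
I at 240° (eclipsed): H–H eclipsed, CHO–H eclipsed, H–I eclipsed; 1.1 + 1.6 + 1.9 = 4.6 kcal/mol.
I at 300° (staggered): no non-H gauche contacts → 0.0 kcal/mol.
Max at 120° (5.3 kcal/mol), min at 300° (0.0 kcal/mol); barrier = 5.3 kcal/mol.

5.3 kcal/mol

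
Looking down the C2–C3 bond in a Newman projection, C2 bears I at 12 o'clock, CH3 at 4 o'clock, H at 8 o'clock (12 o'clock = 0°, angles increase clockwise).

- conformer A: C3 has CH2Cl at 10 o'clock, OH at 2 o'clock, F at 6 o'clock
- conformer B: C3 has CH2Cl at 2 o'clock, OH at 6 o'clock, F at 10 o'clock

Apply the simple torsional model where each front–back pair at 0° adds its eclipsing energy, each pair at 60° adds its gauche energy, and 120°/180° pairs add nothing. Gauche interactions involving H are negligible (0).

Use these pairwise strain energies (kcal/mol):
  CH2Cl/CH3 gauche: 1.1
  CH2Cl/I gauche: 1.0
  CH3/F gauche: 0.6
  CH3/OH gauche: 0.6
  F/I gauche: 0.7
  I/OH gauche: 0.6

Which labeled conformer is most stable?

A (staggered): I(0°)/CH2Cl(300°) gauche 1.0; I(0°)/OH(60°) gauche 0.6; CH3(120°)/OH(60°) gauche 0.6; CH3(120°)/F(180°) gauche 0.6 → 2.8 kcal/mol.
B (staggered): I(0°)/CH2Cl(60°) gauche 1.0; I(0°)/F(300°) gauche 0.7; CH3(120°)/CH2Cl(60°) gauche 1.1; CH3(120°)/OH(180°) gauche 0.6 → 3.4 kcal/mol.
A has the lowest total (2.8 kcal/mol).

A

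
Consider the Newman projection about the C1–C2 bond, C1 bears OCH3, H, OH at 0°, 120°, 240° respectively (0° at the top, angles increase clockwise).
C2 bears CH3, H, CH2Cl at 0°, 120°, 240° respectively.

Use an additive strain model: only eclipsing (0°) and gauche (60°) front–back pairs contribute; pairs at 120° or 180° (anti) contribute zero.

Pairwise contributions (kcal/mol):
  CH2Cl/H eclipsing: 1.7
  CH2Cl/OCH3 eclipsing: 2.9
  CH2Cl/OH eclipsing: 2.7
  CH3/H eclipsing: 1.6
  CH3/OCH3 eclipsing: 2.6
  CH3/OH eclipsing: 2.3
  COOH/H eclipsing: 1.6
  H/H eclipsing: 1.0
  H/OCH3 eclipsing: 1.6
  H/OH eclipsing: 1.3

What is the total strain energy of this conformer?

This conformer is eclipsed. OCH3 at 0° is eclipsed with CH3 at 0° (2.6); H at 120° is eclipsed with H at 120° (1.0); OH at 240° is eclipsed with CH2Cl at 240° (2.7). Total 6.3 kcal/mol.

6.3 kcal/mol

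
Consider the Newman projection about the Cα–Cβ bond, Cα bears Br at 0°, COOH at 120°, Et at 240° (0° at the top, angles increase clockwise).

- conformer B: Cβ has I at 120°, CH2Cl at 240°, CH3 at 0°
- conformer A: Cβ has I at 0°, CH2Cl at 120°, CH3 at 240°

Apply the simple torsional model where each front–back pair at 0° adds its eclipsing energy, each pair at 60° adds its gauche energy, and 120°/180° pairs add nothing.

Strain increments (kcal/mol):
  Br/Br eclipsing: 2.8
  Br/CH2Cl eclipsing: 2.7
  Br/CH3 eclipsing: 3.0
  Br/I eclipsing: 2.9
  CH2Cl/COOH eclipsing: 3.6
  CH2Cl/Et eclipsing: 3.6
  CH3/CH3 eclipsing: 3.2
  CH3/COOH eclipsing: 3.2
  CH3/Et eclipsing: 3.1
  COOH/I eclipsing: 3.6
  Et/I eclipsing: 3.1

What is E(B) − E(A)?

B (eclipsed): Br–CH3 eclipsed, COOH–I eclipsed, Et–CH2Cl eclipsed; 3.0 + 3.6 + 3.6 = 10.2 kcal/mol.
A (eclipsed): Br–I eclipsed, COOH–CH2Cl eclipsed, Et–CH3 eclipsed; 2.9 + 3.6 + 3.1 = 9.6 kcal/mol.
E(B) − E(A) = 10.2 − 9.6 = +0.6 kcal/mol.

+0.6 kcal/mol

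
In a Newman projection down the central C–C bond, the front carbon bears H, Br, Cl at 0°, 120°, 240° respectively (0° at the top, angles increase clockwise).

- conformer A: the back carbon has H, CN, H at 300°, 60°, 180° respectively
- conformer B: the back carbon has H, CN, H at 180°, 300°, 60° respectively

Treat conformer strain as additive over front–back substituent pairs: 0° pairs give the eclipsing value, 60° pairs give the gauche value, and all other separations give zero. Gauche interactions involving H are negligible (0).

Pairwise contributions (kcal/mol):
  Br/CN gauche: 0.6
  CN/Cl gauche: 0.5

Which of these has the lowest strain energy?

A (staggered): Br(120°)/CN(60°) gauche 0.6 → 0.6 kcal/mol.
B (staggered): Cl(240°)/CN(300°) gauche 0.5 → 0.5 kcal/mol.
B has the lowest total (0.5 kcal/mol).

B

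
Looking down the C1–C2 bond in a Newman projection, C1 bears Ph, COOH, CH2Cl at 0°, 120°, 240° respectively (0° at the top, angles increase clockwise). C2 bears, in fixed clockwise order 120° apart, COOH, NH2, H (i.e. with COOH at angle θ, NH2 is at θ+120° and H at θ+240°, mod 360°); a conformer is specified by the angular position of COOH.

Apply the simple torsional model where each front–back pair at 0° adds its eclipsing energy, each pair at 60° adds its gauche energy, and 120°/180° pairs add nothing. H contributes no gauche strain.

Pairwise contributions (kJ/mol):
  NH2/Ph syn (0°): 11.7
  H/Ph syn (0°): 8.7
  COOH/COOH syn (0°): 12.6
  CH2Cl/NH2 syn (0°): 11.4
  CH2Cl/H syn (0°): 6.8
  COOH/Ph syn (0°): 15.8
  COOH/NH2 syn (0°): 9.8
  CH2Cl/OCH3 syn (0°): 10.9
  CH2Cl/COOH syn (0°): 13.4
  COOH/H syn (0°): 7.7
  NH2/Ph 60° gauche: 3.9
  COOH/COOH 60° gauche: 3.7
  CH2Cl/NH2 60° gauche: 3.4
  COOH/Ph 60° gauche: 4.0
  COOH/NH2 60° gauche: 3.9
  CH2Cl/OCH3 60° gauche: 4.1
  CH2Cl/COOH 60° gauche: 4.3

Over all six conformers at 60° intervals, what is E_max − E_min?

17.8 kJ/mol

COOH at 0° (eclipsed): Ph(0°)/COOH(0°) eclipsed 15.8; COOH(120°)/NH2(120°) eclipsed 9.8; CH2Cl(240°)/H(240°) eclipsed 6.8 → 32.4 kJ/mol.
COOH at 60° (staggered): Ph(0°)/COOH(60°) gauche 4.0; COOH(120°)/COOH(60°) gauche 3.7; COOH(120°)/NH2(180°) gauche 3.9; CH2Cl(240°)/NH2(180°) gauche 3.4 → 15.0 kJ/mol.
COOH at 120° (eclipsed): Ph(0°)/H(0°) eclipsed 8.7; COOH(120°)/COOH(120°) eclipsed 12.6; CH2Cl(240°)/NH2(240°) eclipsed 11.4 → 32.7 kJ/mol.
COOH at 180° (staggered): Ph(0°)/NH2(300°) gauche 3.9; COOH(120°)/COOH(180°) gauche 3.7; CH2Cl(240°)/COOH(180°) gauche 4.3; CH2Cl(240°)/NH2(300°) gauche 3.4 → 15.3 kJ/mol.
COOH at 240° (eclipsed): Ph(0°)/NH2(0°) eclipsed 11.7; COOH(120°)/H(120°) eclipsed 7.7; CH2Cl(240°)/COOH(240°) eclipsed 13.4 → 32.8 kJ/mol.
COOH at 300° (staggered): Ph(0°)/COOH(300°) gauche 4.0; Ph(0°)/NH2(60°) gauche 3.9; COOH(120°)/NH2(60°) gauche 3.9; CH2Cl(240°)/COOH(300°) gauche 4.3 → 16.1 kJ/mol.
Max at 240° (32.8 kJ/mol), min at 60° (15.0 kJ/mol); barrier = 17.8 kJ/mol.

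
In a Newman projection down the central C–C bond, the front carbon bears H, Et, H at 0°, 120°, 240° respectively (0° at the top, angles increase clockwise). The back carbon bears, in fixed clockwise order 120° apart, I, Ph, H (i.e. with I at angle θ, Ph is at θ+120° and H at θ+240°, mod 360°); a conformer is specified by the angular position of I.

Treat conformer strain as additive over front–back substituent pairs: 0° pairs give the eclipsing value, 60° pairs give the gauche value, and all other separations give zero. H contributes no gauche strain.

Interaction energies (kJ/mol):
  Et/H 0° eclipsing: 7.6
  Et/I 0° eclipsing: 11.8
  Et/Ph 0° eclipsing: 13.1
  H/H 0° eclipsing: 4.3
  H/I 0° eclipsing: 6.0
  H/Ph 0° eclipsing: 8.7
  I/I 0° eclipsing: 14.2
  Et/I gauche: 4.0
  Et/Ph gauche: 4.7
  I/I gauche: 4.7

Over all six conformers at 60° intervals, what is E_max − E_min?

20.8 kJ/mol

I at 0° (eclipsed): H–I eclipsed, Et–Ph eclipsed, H–H eclipsed; 6.0 + 13.1 + 4.3 = 23.4 kJ/mol.
I at 60° (staggered): Et–I gauche, Et–Ph gauche; 4.0 + 4.7 = 8.7 kJ/mol.
I at 120° (eclipsed): H–H eclipsed, Et–I eclipsed, H–Ph eclipsed; 4.3 + 11.8 + 8.7 = 24.8 kJ/mol.
I at 180° (staggered): Et–I gauche; 4.0 = 4.0 kJ/mol.
I at 240° (eclipsed): H–Ph eclipsed, Et–H eclipsed, H–I eclipsed; 8.7 + 7.6 + 6.0 = 22.3 kJ/mol.
I at 300° (staggered): Et–Ph gauche; 4.7 = 4.7 kJ/mol.
Max at 120° (24.8 kJ/mol), min at 180° (4.0 kJ/mol); barrier = 20.8 kJ/mol.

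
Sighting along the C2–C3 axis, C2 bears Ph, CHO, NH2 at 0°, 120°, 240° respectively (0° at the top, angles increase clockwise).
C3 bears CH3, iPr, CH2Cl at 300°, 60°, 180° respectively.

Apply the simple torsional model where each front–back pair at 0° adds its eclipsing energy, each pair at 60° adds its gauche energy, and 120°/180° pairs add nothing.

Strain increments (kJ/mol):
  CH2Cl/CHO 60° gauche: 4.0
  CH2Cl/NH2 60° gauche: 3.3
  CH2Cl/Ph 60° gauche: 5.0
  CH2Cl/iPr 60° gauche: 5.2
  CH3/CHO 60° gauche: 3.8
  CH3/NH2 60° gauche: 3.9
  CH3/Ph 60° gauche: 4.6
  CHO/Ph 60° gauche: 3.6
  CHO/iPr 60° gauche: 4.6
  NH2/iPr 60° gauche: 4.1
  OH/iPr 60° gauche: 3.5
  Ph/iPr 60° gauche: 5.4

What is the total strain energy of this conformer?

25.8 kJ/mol

This conformer (staggered): Ph(0°)/CH3(300°) gauche 4.6; Ph(0°)/iPr(60°) gauche 5.4; CHO(120°)/iPr(60°) gauche 4.6; CHO(120°)/CH2Cl(180°) gauche 4.0; NH2(240°)/CH3(300°) gauche 3.9; NH2(240°)/CH2Cl(180°) gauche 3.3 → 25.8 kJ/mol.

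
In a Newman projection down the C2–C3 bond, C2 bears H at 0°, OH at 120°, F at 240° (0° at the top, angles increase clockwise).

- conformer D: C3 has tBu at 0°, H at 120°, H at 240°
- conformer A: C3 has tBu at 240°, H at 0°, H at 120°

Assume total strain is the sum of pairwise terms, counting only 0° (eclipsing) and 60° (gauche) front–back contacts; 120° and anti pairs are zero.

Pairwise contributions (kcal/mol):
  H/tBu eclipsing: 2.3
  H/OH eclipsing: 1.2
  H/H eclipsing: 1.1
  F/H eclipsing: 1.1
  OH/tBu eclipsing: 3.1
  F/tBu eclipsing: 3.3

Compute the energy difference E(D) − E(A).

-1.0 kcal/mol

D is eclipsed. H at 0° is eclipsed with tBu at 0° (2.3); OH at 120° is eclipsed with H at 120° (1.2); F at 240° is eclipsed with H at 240° (1.1). Total 4.6 kcal/mol.
A is eclipsed. H at 0° is eclipsed with H at 0° (1.1); OH at 120° is eclipsed with H at 120° (1.2); F at 240° is eclipsed with tBu at 240° (3.3). Total 5.6 kcal/mol.
E(D) − E(A) = 4.6 − 5.6 = -1.0 kcal/mol.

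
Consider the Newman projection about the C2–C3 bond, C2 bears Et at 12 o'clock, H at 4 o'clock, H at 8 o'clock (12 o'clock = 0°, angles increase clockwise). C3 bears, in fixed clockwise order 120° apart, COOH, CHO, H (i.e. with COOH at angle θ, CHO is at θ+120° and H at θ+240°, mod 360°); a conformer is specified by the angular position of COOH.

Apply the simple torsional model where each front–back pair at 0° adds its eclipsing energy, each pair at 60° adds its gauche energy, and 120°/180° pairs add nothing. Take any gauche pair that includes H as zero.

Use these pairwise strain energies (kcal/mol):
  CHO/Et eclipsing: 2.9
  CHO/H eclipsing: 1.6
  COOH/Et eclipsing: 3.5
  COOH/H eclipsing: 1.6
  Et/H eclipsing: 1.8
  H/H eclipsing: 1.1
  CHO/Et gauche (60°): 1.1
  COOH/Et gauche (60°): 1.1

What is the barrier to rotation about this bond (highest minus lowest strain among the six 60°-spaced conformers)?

5.1 kcal/mol

COOH at 0° is eclipsed. Et at 0° is eclipsed with COOH at 0° (3.5); H at 120° is eclipsed with CHO at 120° (1.6); H at 240° is eclipsed with H at 240° (1.1). Total 6.2 kcal/mol.
COOH at 60° is staggered. Et at 0° is gauche with COOH at 60° (1.1). Total 1.1 kcal/mol.
COOH at 120° is eclipsed. Et at 0° is eclipsed with H at 0° (1.8); H at 120° is eclipsed with COOH at 120° (1.6); H at 240° is eclipsed with CHO at 240° (1.6). Total 5.0 kcal/mol.
COOH at 180° is staggered. Et at 0° is gauche with CHO at 300° (1.1). Total 1.1 kcal/mol.
COOH at 240° is eclipsed. Et at 0° is eclipsed with CHO at 0° (2.9); H at 120° is eclipsed with H at 120° (1.1); H at 240° is eclipsed with COOH at 240° (1.6). Total 5.6 kcal/mol.
COOH at 300° is staggered. Et at 0° is gauche with COOH at 300° (1.1); Et at 0° is gauche with CHO at 60° (1.1). Total 2.2 kcal/mol.
Max at 0° (6.2 kcal/mol), min at 60° (1.1 kcal/mol); barrier = 5.1 kcal/mol.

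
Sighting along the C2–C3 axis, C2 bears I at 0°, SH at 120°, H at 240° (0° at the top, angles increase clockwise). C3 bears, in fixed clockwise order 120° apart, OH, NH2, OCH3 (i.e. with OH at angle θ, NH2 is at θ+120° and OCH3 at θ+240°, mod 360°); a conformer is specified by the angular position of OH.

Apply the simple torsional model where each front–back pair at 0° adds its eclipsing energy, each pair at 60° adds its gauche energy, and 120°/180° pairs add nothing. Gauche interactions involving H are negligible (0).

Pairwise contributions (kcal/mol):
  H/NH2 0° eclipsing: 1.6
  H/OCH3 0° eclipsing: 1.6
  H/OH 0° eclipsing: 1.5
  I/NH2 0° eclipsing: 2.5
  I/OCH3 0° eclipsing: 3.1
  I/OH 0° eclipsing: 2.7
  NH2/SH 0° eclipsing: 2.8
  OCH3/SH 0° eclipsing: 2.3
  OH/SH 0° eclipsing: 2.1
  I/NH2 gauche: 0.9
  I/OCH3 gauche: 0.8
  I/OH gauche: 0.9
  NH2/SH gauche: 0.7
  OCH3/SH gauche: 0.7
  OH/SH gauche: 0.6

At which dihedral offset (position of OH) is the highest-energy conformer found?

0°

OH at 0° is eclipsed. I at 0° is eclipsed with OH at 0° (2.7); SH at 120° is eclipsed with NH2 at 120° (2.8); H at 240° is eclipsed with OCH3 at 240° (1.6). Total 7.1 kcal/mol.
OH at 60° is staggered. I at 0° is gauche with OH at 60° (0.9); I at 0° is gauche with OCH3 at 300° (0.8); SH at 120° is gauche with OH at 60° (0.6); SH at 120° is gauche with NH2 at 180° (0.7). Total 3.0 kcal/mol.
OH at 120° is eclipsed. I at 0° is eclipsed with OCH3 at 0° (3.1); SH at 120° is eclipsed with OH at 120° (2.1); H at 240° is eclipsed with NH2 at 240° (1.6). Total 6.8 kcal/mol.
OH at 180° is staggered. I at 0° is gauche with NH2 at 300° (0.9); I at 0° is gauche with OCH3 at 60° (0.8); SH at 120° is gauche with OH at 180° (0.6); SH at 120° is gauche with OCH3 at 60° (0.7). Total 3.0 kcal/mol.
OH at 240° is eclipsed. I at 0° is eclipsed with NH2 at 0° (2.5); SH at 120° is eclipsed with OCH3 at 120° (2.3); H at 240° is eclipsed with OH at 240° (1.5). Total 6.3 kcal/mol.
OH at 300° is staggered. I at 0° is gauche with OH at 300° (0.9); I at 0° is gauche with NH2 at 60° (0.9); SH at 120° is gauche with NH2 at 60° (0.7); SH at 120° is gauche with OCH3 at 180° (0.7). Total 3.2 kcal/mol.
The maximum (7.1 kcal/mol) occurs with OH at 0°.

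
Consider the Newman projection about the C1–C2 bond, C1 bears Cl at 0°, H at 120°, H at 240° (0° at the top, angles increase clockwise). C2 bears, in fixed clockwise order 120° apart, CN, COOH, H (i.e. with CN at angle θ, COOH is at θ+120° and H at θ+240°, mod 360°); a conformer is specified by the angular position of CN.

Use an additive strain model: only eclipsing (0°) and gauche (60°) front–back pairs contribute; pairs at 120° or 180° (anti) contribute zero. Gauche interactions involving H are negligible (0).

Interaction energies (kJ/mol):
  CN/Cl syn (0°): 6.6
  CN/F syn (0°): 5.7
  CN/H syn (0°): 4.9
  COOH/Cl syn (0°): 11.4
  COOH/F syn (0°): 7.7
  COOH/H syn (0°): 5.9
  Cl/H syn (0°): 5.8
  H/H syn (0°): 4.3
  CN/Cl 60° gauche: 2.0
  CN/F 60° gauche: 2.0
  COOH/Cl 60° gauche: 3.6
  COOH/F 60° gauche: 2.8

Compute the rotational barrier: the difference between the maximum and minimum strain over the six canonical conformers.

18.6 kJ/mol

CN at 0° (eclipsed): Cl–CN eclipsed, H–COOH eclipsed, H–H eclipsed; 6.6 + 5.9 + 4.3 = 16.8 kJ/mol.
CN at 60° (staggered): Cl–CN gauche; 2.0 = 2.0 kJ/mol.
CN at 120° (eclipsed): Cl–H eclipsed, H–CN eclipsed, H–COOH eclipsed; 5.8 + 4.9 + 5.9 = 16.6 kJ/mol.
CN at 180° (staggered): Cl–COOH gauche; 3.6 = 3.6 kJ/mol.
CN at 240° (eclipsed): Cl–COOH eclipsed, H–H eclipsed, H–CN eclipsed; 11.4 + 4.3 + 4.9 = 20.6 kJ/mol.
CN at 300° (staggered): Cl–CN gauche, Cl–COOH gauche; 2.0 + 3.6 = 5.6 kJ/mol.
Max at 240° (20.6 kJ/mol), min at 60° (2.0 kJ/mol); barrier = 18.6 kJ/mol.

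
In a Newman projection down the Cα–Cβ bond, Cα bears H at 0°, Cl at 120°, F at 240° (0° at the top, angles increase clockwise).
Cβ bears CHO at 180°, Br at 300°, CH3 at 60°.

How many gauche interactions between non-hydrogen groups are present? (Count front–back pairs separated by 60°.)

4

Non-H gauche pairs: Cl(120°)/CHO(180°); Cl(120°)/CH3(60°); F(240°)/CHO(180°); F(240°)/Br(300°) — 4 interactions.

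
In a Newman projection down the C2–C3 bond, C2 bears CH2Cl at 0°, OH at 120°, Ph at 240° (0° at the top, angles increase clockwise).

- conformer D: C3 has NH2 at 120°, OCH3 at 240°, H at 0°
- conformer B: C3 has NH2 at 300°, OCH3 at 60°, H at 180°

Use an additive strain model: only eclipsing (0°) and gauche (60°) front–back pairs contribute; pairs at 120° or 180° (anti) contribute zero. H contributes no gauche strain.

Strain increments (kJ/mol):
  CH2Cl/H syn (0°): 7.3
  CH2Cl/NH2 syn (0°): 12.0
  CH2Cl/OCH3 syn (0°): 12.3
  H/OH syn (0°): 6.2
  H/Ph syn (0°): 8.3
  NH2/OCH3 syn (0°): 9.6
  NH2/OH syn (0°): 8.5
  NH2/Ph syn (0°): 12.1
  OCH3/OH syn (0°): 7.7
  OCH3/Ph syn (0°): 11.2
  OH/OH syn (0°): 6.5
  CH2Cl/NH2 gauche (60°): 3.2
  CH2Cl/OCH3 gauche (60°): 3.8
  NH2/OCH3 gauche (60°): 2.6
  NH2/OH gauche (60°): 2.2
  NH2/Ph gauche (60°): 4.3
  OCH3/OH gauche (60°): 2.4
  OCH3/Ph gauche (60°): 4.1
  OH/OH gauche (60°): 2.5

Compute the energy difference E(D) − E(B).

D (eclipsed): CH2Cl–H eclipsed, OH–NH2 eclipsed, Ph–OCH3 eclipsed; 7.3 + 8.5 + 11.2 = 27.0 kJ/mol.
B (staggered): CH2Cl–NH2 gauche, CH2Cl–OCH3 gauche, OH–OCH3 gauche, Ph–NH2 gauche; 3.2 + 3.8 + 2.4 + 4.3 = 13.7 kJ/mol.
E(D) − E(B) = 27.0 − 13.7 = +13.3 kJ/mol.

+13.3 kJ/mol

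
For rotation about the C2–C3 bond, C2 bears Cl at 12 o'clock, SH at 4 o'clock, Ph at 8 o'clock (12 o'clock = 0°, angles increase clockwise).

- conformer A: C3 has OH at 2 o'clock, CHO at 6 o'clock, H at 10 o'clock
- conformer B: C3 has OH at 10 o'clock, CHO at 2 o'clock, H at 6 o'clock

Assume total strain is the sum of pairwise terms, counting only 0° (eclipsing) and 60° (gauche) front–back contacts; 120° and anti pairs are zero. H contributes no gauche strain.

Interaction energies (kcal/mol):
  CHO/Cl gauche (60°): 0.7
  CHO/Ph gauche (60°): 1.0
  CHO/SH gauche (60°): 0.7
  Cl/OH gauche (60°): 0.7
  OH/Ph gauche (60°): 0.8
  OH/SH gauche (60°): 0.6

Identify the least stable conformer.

A

A is staggered. Cl at 0° is gauche with OH at 60° (0.7); SH at 120° is gauche with OH at 60° (0.6); SH at 120° is gauche with CHO at 180° (0.7); Ph at 240° is gauche with CHO at 180° (1.0). Total 3.0 kcal/mol.
B is staggered. Cl at 0° is gauche with OH at 300° (0.7); Cl at 0° is gauche with CHO at 60° (0.7); SH at 120° is gauche with CHO at 60° (0.7); Ph at 240° is gauche with OH at 300° (0.8). Total 2.9 kcal/mol.
A has the highest total (3.0 kcal/mol).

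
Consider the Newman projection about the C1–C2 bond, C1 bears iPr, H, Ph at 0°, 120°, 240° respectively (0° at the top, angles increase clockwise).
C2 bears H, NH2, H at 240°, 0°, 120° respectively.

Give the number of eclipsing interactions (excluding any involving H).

1

Non-H eclipsing pairs: iPr(0°)/NH2(0°) — 1 interaction.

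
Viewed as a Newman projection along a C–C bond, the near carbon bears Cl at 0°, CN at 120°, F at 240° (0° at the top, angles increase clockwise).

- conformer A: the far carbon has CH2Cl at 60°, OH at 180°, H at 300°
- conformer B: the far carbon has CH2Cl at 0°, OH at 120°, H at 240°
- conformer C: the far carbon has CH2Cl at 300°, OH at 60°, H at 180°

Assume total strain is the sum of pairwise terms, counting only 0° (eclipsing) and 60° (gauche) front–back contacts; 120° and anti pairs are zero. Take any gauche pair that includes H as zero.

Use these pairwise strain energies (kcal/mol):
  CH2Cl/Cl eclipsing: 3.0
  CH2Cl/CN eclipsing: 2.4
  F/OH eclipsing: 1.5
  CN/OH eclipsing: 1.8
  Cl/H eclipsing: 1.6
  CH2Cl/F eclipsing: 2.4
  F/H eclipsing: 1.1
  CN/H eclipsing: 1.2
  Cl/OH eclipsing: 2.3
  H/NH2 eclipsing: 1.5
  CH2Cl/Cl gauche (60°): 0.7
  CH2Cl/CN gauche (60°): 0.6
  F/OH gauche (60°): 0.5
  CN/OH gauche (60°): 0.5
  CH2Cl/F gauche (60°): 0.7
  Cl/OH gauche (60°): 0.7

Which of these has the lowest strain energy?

A (staggered): Cl(0°)/CH2Cl(60°) gauche 0.7; CN(120°)/CH2Cl(60°) gauche 0.6; CN(120°)/OH(180°) gauche 0.5; F(240°)/OH(180°) gauche 0.5 → 2.3 kcal/mol.
B (eclipsed): Cl(0°)/CH2Cl(0°) eclipsed 3.0; CN(120°)/OH(120°) eclipsed 1.8; F(240°)/H(240°) eclipsed 1.1 → 5.9 kcal/mol.
C (staggered): Cl(0°)/CH2Cl(300°) gauche 0.7; Cl(0°)/OH(60°) gauche 0.7; CN(120°)/OH(60°) gauche 0.5; F(240°)/CH2Cl(300°) gauche 0.7 → 2.6 kcal/mol.
A has the lowest total (2.3 kcal/mol).

A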